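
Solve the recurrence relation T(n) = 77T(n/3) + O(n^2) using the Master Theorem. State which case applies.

Master Theorem for T(n) = 77T(n/3) + O(n^2):

a = 77, b = 3, c = 2
log_b(a) = log_3(77) = 3.9539

Case 1: c = 2 < log_3(77) = 3.9539
T(n) = O(n^(log_3 77))

For T(n) = 77T(n/3) + O(n^2): log_3(77) = 3.9539. This is Case 1 of the Master Theorem (c < log_b(a), work dominated by leaves), giving O(n^(log_3 77)).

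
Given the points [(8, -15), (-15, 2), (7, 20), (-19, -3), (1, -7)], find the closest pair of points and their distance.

Computing all pairwise distances among 5 points:

d((8, -15), (-15, 2)) = 28.6007
d((8, -15), (7, 20)) = 35.0143
d((8, -15), (-19, -3)) = 29.5466
d((8, -15), (1, -7)) = 10.6301
d((-15, 2), (7, 20)) = 28.4253
d((-15, 2), (-19, -3)) = 6.4031 <-- minimum
d((-15, 2), (1, -7)) = 18.3576
d((7, 20), (-19, -3)) = 34.7131
d((7, 20), (1, -7)) = 27.6586
d((-19, -3), (1, -7)) = 20.3961

Closest pair: (-15, 2) and (-19, -3) with distance 6.4031

The closest pair is (-15, 2) and (-19, -3) with Euclidean distance 6.4031. For 5 points, brute-force pairwise comparison is shown above. For large n, the divide-and-conquer algorithm (sort by x, recurse on halves, check the dividing strip) achieves O(n log n).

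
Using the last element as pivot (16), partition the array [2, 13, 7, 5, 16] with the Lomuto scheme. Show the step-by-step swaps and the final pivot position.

Lomuto partition with pivot = 16:

Initial array: [2, 13, 7, 5, 16]

arr[0]=2 <= 16: swap with position 0, array becomes [2, 13, 7, 5, 16]
arr[1]=13 <= 16: swap with position 1, array becomes [2, 13, 7, 5, 16]
arr[2]=7 <= 16: swap with position 2, array becomes [2, 13, 7, 5, 16]
arr[3]=5 <= 16: swap with position 3, array becomes [2, 13, 7, 5, 16]

Place pivot at position 4: [2, 13, 7, 5, 16]
Pivot position: 4

After partitioning with pivot 16, the array becomes [2, 13, 7, 5, 16]. The pivot is placed at index 4. All elements to the left of the pivot are <= 16, and all elements to the right are > 16.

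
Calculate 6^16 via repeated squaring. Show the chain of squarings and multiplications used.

Computing 6^16 by squaring (build up from 6^1; each line after the first costs one multiplication):

6^1 = 6
6^2 = (6^1)^2 = 6^2 = 36
6^4 = (6^2)^2 = 36^2 = 1296
6^8 = (6^4)^2 = 1296^2 = 1679616
6^16 = (6^8)^2 = 1679616^2 = 2821109907456

Result: 2821109907456
Multiplications needed: 4 (4 lines after 6^1)

6^16 = 2821109907456. Using exponentiation by squaring, this requires 4 multiplications. The key idea: if the exponent is even, square the half-power; if odd, multiply by the base once.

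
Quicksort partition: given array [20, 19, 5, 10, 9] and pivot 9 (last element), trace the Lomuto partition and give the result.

Lomuto partition with pivot = 9:

Initial array: [20, 19, 5, 10, 9]

arr[0]=20 > 9: no swap
arr[1]=19 > 9: no swap
arr[2]=5 <= 9: swap with position 0, array becomes [5, 19, 20, 10, 9]
arr[3]=10 > 9: no swap

Place pivot at position 1: [5, 9, 20, 10, 19]
Pivot position: 1

After partitioning with pivot 9, the array becomes [5, 9, 20, 10, 19]. The pivot is placed at index 1. All elements to the left of the pivot are <= 9, and all elements to the right are > 9.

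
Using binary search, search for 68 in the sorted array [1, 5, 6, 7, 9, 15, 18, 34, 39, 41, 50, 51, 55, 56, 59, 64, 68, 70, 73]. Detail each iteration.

Binary search for 68 in [1, 5, 6, 7, 9, 15, 18, 34, 39, 41, 50, 51, 55, 56, 59, 64, 68, 70, 73]:

lo=0, hi=18, mid=9, arr[mid]=41 -> 41 < 68, search right half
lo=10, hi=18, mid=14, arr[mid]=59 -> 59 < 68, search right half
lo=15, hi=18, mid=16, arr[mid]=68 -> Found target at index 16!

Binary search finds 68 at index 16 after 3 comparisons. The search repeatedly halves the search space by comparing with the middle element.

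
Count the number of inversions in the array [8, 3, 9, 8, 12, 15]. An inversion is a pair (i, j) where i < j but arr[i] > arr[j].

Finding inversions in [8, 3, 9, 8, 12, 15]:

(0, 1): arr[0]=8 > arr[1]=3
(2, 3): arr[2]=9 > arr[3]=8

Total inversions: 2

The array has 2 inversion(s): (0,1), (2,3). Each pair (i,j) satisfies i < j and arr[i] > arr[j].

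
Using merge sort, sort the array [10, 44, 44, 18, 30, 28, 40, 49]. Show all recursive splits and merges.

Merge sort trace:

Split: [10, 44, 44, 18, 30, 28, 40, 49] -> [10, 44, 44, 18] and [30, 28, 40, 49]
  Split: [10, 44, 44, 18] -> [10, 44] and [44, 18]
    Split: [10, 44] -> [10] and [44]
    Merge: [10] + [44] -> [10, 44]
    Split: [44, 18] -> [44] and [18]
    Merge: [44] + [18] -> [18, 44]
  Merge: [10, 44] + [18, 44] -> [10, 18, 44, 44]
  Split: [30, 28, 40, 49] -> [30, 28] and [40, 49]
    Split: [30, 28] -> [30] and [28]
    Merge: [30] + [28] -> [28, 30]
    Split: [40, 49] -> [40] and [49]
    Merge: [40] + [49] -> [40, 49]
  Merge: [28, 30] + [40, 49] -> [28, 30, 40, 49]
Merge: [10, 18, 44, 44] + [28, 30, 40, 49] -> [10, 18, 28, 30, 40, 44, 44, 49]

Final sorted array: [10, 18, 28, 30, 40, 44, 44, 49]

The merge sort proceeds by recursively splitting the array and merging sorted halves.
After all merges, the sorted array is [10, 18, 28, 30, 40, 44, 44, 49].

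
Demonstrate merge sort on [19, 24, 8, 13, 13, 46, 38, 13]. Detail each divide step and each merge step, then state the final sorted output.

Merge sort trace:

Split: [19, 24, 8, 13, 13, 46, 38, 13] -> [19, 24, 8, 13] and [13, 46, 38, 13]
  Split: [19, 24, 8, 13] -> [19, 24] and [8, 13]
    Split: [19, 24] -> [19] and [24]
    Merge: [19] + [24] -> [19, 24]
    Split: [8, 13] -> [8] and [13]
    Merge: [8] + [13] -> [8, 13]
  Merge: [19, 24] + [8, 13] -> [8, 13, 19, 24]
  Split: [13, 46, 38, 13] -> [13, 46] and [38, 13]
    Split: [13, 46] -> [13] and [46]
    Merge: [13] + [46] -> [13, 46]
    Split: [38, 13] -> [38] and [13]
    Merge: [38] + [13] -> [13, 38]
  Merge: [13, 46] + [13, 38] -> [13, 13, 38, 46]
Merge: [8, 13, 19, 24] + [13, 13, 38, 46] -> [8, 13, 13, 13, 19, 24, 38, 46]

Final sorted array: [8, 13, 13, 13, 19, 24, 38, 46]

The merge sort proceeds by recursively splitting the array and merging sorted halves.
After all merges, the sorted array is [8, 13, 13, 13, 19, 24, 38, 46].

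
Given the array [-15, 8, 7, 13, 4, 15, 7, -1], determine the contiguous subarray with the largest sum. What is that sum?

Using Kadane's algorithm on [-15, 8, 7, 13, 4, 15, 7, -1]:

Scanning through the array:
Position 1 (value 8): max_ending_here = 8, max_so_far = 8
Position 2 (value 7): max_ending_here = 15, max_so_far = 15
Position 3 (value 13): max_ending_here = 28, max_so_far = 28
Position 4 (value 4): max_ending_here = 32, max_so_far = 32
Position 5 (value 15): max_ending_here = 47, max_so_far = 47
Position 6 (value 7): max_ending_here = 54, max_so_far = 54
Position 7 (value -1): max_ending_here = 53, max_so_far = 54

Maximum subarray: [8, 7, 13, 4, 15, 7]
Maximum sum: 54

The maximum subarray is [8, 7, 13, 4, 15, 7] with sum 54. This subarray runs from index 1 to index 6.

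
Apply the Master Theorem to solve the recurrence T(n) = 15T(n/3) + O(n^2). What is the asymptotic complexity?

Master Theorem for T(n) = 15T(n/3) + O(n^2):

a = 15, b = 3, c = 2
log_b(a) = log_3(15) = 2.4650

Case 1: c = 2 < log_3(15) = 2.4650
T(n) = O(n^(log_3 15))

For T(n) = 15T(n/3) + O(n^2): log_3(15) = 2.4650. This is Case 1 of the Master Theorem (c < log_b(a), work dominated by leaves), giving O(n^(log_3 15)).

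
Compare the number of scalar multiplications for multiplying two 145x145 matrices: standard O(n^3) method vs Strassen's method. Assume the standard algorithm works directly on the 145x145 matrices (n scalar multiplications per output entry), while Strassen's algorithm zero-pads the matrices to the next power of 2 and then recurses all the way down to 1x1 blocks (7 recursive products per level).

Matrix multiplication for 145x145 matrices:

Strassen's algorithm requires power-of-2 dimensions. Pad 145x145 to 256x256 (next power of 2).

Standard algorithm: 145^3 = 3048625 multiplications
Strassen's algorithm: 7^(log2(256)) = 7^8 = 5764801 multiplications
Difference: 3048625 - 5764801 = -2716176 (Strassen uses MORE here due to padding overhead — for small or just-over-power-of-2 n, padding can outweigh the per-level savings)

Standard: 3048625 multiplications (145^3). Strassen: 5764801 multiplications (7^8, after padding to 256x256). Strassen reduces 8 recursive multiplications to 7 at each level.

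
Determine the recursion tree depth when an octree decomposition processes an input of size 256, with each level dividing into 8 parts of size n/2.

For divide and conquer with division factor 2:

Problem sizes at each level:
Level 0: 256
Level 1: 128
Level 2: 64
Level 3: 32
Level 4: 16
Level 5: 8
Level 6: 4
Level 7: 2
Level 8: 1

The root is level 0 and the size-1 base case is level 8 (the tree spans levels 0 through 8, i.e. 9 levels counting the root), so the depth is the number of divisions: log_2(256) = 8

The recursion tree depth is log_2(256) = 8. At each level, the problem size is divided by 2, so it takes 8 divisions to reduce to a base case of size 1. The algorithm makes 8 recursive calls at each level.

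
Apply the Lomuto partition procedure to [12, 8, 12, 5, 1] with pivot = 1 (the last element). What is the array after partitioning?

Lomuto partition with pivot = 1:

Initial array: [12, 8, 12, 5, 1]

arr[0]=12 > 1: no swap
arr[1]=8 > 1: no swap
arr[2]=12 > 1: no swap
arr[3]=5 > 1: no swap

Place pivot at position 0: [1, 8, 12, 5, 12]
Pivot position: 0

After partitioning with pivot 1, the array becomes [1, 8, 12, 5, 12]. The pivot is placed at index 0. All elements to the left of the pivot are <= 1, and all elements to the right are > 1.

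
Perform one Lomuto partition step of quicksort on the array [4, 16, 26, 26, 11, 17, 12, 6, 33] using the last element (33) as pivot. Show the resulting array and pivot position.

Lomuto partition with pivot = 33:

Initial array: [4, 16, 26, 26, 11, 17, 12, 6, 33]

arr[0]=4 <= 33: swap with position 0, array becomes [4, 16, 26, 26, 11, 17, 12, 6, 33]
arr[1]=16 <= 33: swap with position 1, array becomes [4, 16, 26, 26, 11, 17, 12, 6, 33]
arr[2]=26 <= 33: swap with position 2, array becomes [4, 16, 26, 26, 11, 17, 12, 6, 33]
arr[3]=26 <= 33: swap with position 3, array becomes [4, 16, 26, 26, 11, 17, 12, 6, 33]
arr[4]=11 <= 33: swap with position 4, array becomes [4, 16, 26, 26, 11, 17, 12, 6, 33]
arr[5]=17 <= 33: swap with position 5, array becomes [4, 16, 26, 26, 11, 17, 12, 6, 33]
arr[6]=12 <= 33: swap with position 6, array becomes [4, 16, 26, 26, 11, 17, 12, 6, 33]
arr[7]=6 <= 33: swap with position 7, array becomes [4, 16, 26, 26, 11, 17, 12, 6, 33]

Place pivot at position 8: [4, 16, 26, 26, 11, 17, 12, 6, 33]
Pivot position: 8

After partitioning with pivot 33, the array becomes [4, 16, 26, 26, 11, 17, 12, 6, 33]. The pivot is placed at index 8. All elements to the left of the pivot are <= 33, and all elements to the right are > 33.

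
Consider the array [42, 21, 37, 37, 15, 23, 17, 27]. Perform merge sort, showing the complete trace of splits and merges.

Merge sort trace:

Split: [42, 21, 37, 37, 15, 23, 17, 27] -> [42, 21, 37, 37] and [15, 23, 17, 27]
  Split: [42, 21, 37, 37] -> [42, 21] and [37, 37]
    Split: [42, 21] -> [42] and [21]
    Merge: [42] + [21] -> [21, 42]
    Split: [37, 37] -> [37] and [37]
    Merge: [37] + [37] -> [37, 37]
  Merge: [21, 42] + [37, 37] -> [21, 37, 37, 42]
  Split: [15, 23, 17, 27] -> [15, 23] and [17, 27]
    Split: [15, 23] -> [15] and [23]
    Merge: [15] + [23] -> [15, 23]
    Split: [17, 27] -> [17] and [27]
    Merge: [17] + [27] -> [17, 27]
  Merge: [15, 23] + [17, 27] -> [15, 17, 23, 27]
Merge: [21, 37, 37, 42] + [15, 17, 23, 27] -> [15, 17, 21, 23, 27, 37, 37, 42]

Final sorted array: [15, 17, 21, 23, 27, 37, 37, 42]

The merge sort proceeds by recursively splitting the array and merging sorted halves.
After all merges, the sorted array is [15, 17, 21, 23, 27, 37, 37, 42].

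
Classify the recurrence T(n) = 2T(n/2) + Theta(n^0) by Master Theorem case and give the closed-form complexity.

Master Theorem for T(n) = 2T(n/2) + O(n^0):

a = 2, b = 2, c = 0
log_b(a) = log_2(2) = 1.0000

Case 1: c = 0 < log_2(2) = 1.0000
T(n) = O(n^(log_2 2)) = O(n)

For T(n) = 2T(n/2) + O(n^0): log_2(2) = 1.0000. This is Case 1 of the Master Theorem (c < log_b(a), work dominated by leaves), giving O(n).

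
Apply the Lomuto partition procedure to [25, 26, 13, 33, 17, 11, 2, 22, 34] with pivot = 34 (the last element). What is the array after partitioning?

Lomuto partition with pivot = 34:

Initial array: [25, 26, 13, 33, 17, 11, 2, 22, 34]

arr[0]=25 <= 34: swap with position 0, array becomes [25, 26, 13, 33, 17, 11, 2, 22, 34]
arr[1]=26 <= 34: swap with position 1, array becomes [25, 26, 13, 33, 17, 11, 2, 22, 34]
arr[2]=13 <= 34: swap with position 2, array becomes [25, 26, 13, 33, 17, 11, 2, 22, 34]
arr[3]=33 <= 34: swap with position 3, array becomes [25, 26, 13, 33, 17, 11, 2, 22, 34]
arr[4]=17 <= 34: swap with position 4, array becomes [25, 26, 13, 33, 17, 11, 2, 22, 34]
arr[5]=11 <= 34: swap with position 5, array becomes [25, 26, 13, 33, 17, 11, 2, 22, 34]
arr[6]=2 <= 34: swap with position 6, array becomes [25, 26, 13, 33, 17, 11, 2, 22, 34]
arr[7]=22 <= 34: swap with position 7, array becomes [25, 26, 13, 33, 17, 11, 2, 22, 34]

Place pivot at position 8: [25, 26, 13, 33, 17, 11, 2, 22, 34]
Pivot position: 8

After partitioning with pivot 34, the array becomes [25, 26, 13, 33, 17, 11, 2, 22, 34]. The pivot is placed at index 8. All elements to the left of the pivot are <= 34, and all elements to the right are > 34.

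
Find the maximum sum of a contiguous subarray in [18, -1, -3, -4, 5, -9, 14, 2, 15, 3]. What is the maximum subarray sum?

Using Kadane's algorithm on [18, -1, -3, -4, 5, -9, 14, 2, 15, 3]:

Scanning through the array:
Position 1 (value -1): max_ending_here = 17, max_so_far = 18
Position 2 (value -3): max_ending_here = 14, max_so_far = 18
Position 3 (value -4): max_ending_here = 10, max_so_far = 18
Position 4 (value 5): max_ending_here = 15, max_so_far = 18
Position 5 (value -9): max_ending_here = 6, max_so_far = 18
Position 6 (value 14): max_ending_here = 20, max_so_far = 20
Position 7 (value 2): max_ending_here = 22, max_so_far = 22
Position 8 (value 15): max_ending_here = 37, max_so_far = 37
Position 9 (value 3): max_ending_here = 40, max_so_far = 40

Maximum subarray: [18, -1, -3, -4, 5, -9, 14, 2, 15, 3]
Maximum sum: 40

The maximum subarray is [18, -1, -3, -4, 5, -9, 14, 2, 15, 3] with sum 40. This subarray runs from index 0 to index 9.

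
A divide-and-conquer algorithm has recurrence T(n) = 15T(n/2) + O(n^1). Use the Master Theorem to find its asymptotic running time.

Master Theorem for T(n) = 15T(n/2) + O(n^1):

a = 15, b = 2, c = 1
log_b(a) = log_2(15) = 3.9069

Case 1: c = 1 < log_2(15) = 3.9069
T(n) = O(n^(log_2 15))

For T(n) = 15T(n/2) + O(n^1): log_2(15) = 3.9069. This is Case 1 of the Master Theorem (c < log_b(a), work dominated by leaves), giving O(n^(log_2 15)).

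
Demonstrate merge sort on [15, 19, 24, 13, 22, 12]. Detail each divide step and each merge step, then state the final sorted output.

Merge sort trace:

Split: [15, 19, 24, 13, 22, 12] -> [15, 19, 24] and [13, 22, 12]
  Split: [15, 19, 24] -> [15] and [19, 24]
    Split: [19, 24] -> [19] and [24]
    Merge: [19] + [24] -> [19, 24]
  Merge: [15] + [19, 24] -> [15, 19, 24]
  Split: [13, 22, 12] -> [13] and [22, 12]
    Split: [22, 12] -> [22] and [12]
    Merge: [22] + [12] -> [12, 22]
  Merge: [13] + [12, 22] -> [12, 13, 22]
Merge: [15, 19, 24] + [12, 13, 22] -> [12, 13, 15, 19, 22, 24]

Final sorted array: [12, 13, 15, 19, 22, 24]

The merge sort proceeds by recursively splitting the array and merging sorted halves.
After all merges, the sorted array is [12, 13, 15, 19, 22, 24].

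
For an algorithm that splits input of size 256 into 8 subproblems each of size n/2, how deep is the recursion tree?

For divide and conquer with division factor 2:

Problem sizes at each level:
Level 0: 256
Level 1: 128
Level 2: 64
Level 3: 32
Level 4: 16
Level 5: 8
Level 6: 4
Level 7: 2
Level 8: 1

The root is level 0 and the size-1 base case is level 8 (the tree spans levels 0 through 8, i.e. 9 levels counting the root), so the depth is the number of divisions: log_2(256) = 8

The recursion tree depth is log_2(256) = 8. At each level, the problem size is divided by 2, so it takes 8 divisions to reduce to a base case of size 1. The algorithm makes 8 recursive calls at each level.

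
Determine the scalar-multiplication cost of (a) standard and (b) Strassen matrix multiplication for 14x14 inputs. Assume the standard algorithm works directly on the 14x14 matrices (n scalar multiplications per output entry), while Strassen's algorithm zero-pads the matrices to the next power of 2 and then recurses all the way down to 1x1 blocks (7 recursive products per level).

Matrix multiplication for 14x14 matrices:

Strassen's algorithm requires power-of-2 dimensions. Pad 14x14 to 16x16 (next power of 2).

Standard algorithm: 14^3 = 2744 multiplications
Strassen's algorithm: 7^(log2(16)) = 7^4 = 2401 multiplications
Savings: 2744 - 2401 = 343 multiplications

Standard: 2744 multiplications (14^3). Strassen: 2401 multiplications (7^4, after padding to 16x16). Strassen reduces 8 recursive multiplications to 7 at each level.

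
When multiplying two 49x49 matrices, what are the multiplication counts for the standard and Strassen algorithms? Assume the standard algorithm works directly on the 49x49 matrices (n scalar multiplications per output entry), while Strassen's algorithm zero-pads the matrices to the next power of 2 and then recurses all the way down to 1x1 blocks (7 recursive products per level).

Matrix multiplication for 49x49 matrices:

Strassen's algorithm requires power-of-2 dimensions. Pad 49x49 to 64x64 (next power of 2).

Standard algorithm: 49^3 = 117649 multiplications
Strassen's algorithm: 7^(log2(64)) = 7^6 = 117649 multiplications
Savings: 117649 - 117649 = 0 multiplications

Standard: 117649 multiplications (49^3). Strassen: 117649 multiplications (7^6, after padding to 64x64). Strassen reduces 8 recursive multiplications to 7 at each level.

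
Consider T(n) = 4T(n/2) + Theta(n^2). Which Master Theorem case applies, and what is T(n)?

Master Theorem for T(n) = 4T(n/2) + O(n^2):

a = 4, b = 2, c = 2
log_b(a) = log_2(4) = 2.0000

Case 2: c = 2 = log_2(4) = 2.0000
T(n) = O(n^2 log n) = O(n^2 log n)

For T(n) = 4T(n/2) + O(n^2): log_2(4) = 2.0000. This is Case 2 of the Master Theorem (c = log_b(a), equal work at all levels), giving O(n^2 log n).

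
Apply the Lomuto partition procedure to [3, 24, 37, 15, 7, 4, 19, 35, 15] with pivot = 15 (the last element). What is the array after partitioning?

Lomuto partition with pivot = 15:

Initial array: [3, 24, 37, 15, 7, 4, 19, 35, 15]

arr[0]=3 <= 15: swap with position 0, array becomes [3, 24, 37, 15, 7, 4, 19, 35, 15]
arr[1]=24 > 15: no swap
arr[2]=37 > 15: no swap
arr[3]=15 <= 15: swap with position 1, array becomes [3, 15, 37, 24, 7, 4, 19, 35, 15]
arr[4]=7 <= 15: swap with position 2, array becomes [3, 15, 7, 24, 37, 4, 19, 35, 15]
arr[5]=4 <= 15: swap with position 3, array becomes [3, 15, 7, 4, 37, 24, 19, 35, 15]
arr[6]=19 > 15: no swap
arr[7]=35 > 15: no swap

Place pivot at position 4: [3, 15, 7, 4, 15, 24, 19, 35, 37]
Pivot position: 4

After partitioning with pivot 15, the array becomes [3, 15, 7, 4, 15, 24, 19, 35, 37]. The pivot is placed at index 4. All elements to the left of the pivot are <= 15, and all elements to the right are > 15.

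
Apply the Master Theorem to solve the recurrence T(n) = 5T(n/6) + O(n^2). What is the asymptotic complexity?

Master Theorem for T(n) = 5T(n/6) + O(n^2):

a = 5, b = 6, c = 2
log_b(a) = log_6(5) = 0.8982

Case 3: c = 2 > log_6(5) = 0.8982
T(n) = O(n^2) = O(n^2)

For T(n) = 5T(n/6) + O(n^2): log_6(5) = 0.8982. This is Case 3 of the Master Theorem (c > log_b(a), work dominated by root), giving O(n^2).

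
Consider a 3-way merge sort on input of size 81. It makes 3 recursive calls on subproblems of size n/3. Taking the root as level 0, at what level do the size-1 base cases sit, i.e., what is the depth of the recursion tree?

For divide and conquer with division factor 3:

Problem sizes at each level:
Level 0: 81
Level 1: 27
Level 2: 9
Level 3: 3
Level 4: 1

The root is level 0 and the size-1 base case is level 4 (the tree spans levels 0 through 4, i.e. 5 levels counting the root), so the depth is the number of divisions: log_3(81) = 4

The recursion tree depth is log_3(81) = 4. At each level, the problem size is divided by 3, so it takes 4 divisions to reduce to a base case of size 1. The algorithm makes 3 recursive calls at each level.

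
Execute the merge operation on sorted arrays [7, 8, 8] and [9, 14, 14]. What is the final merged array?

Merging process:

Compare 7 vs 9: take 7 from left. Merged: [7]
Compare 8 vs 9: take 8 from left. Merged: [7, 8]
Compare 8 vs 9: take 8 from left. Merged: [7, 8, 8]
Append remaining from right: [9, 14, 14]. Merged: [7, 8, 8, 9, 14, 14]

Final merged array: [7, 8, 8, 9, 14, 14]
Total comparisons: 3

The merged array is [7, 8, 8, 9, 14, 14], requiring 3 comparisons. The merge step runs in O(n) time where n is the total number of elements.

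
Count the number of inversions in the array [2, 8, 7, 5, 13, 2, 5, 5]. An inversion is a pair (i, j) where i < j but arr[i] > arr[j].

Finding inversions in [2, 8, 7, 5, 13, 2, 5, 5]:

(1, 2): arr[1]=8 > arr[2]=7
(1, 3): arr[1]=8 > arr[3]=5
(1, 5): arr[1]=8 > arr[5]=2
(1, 6): arr[1]=8 > arr[6]=5
(1, 7): arr[1]=8 > arr[7]=5
(2, 3): arr[2]=7 > arr[3]=5
(2, 5): arr[2]=7 > arr[5]=2
(2, 6): arr[2]=7 > arr[6]=5
(2, 7): arr[2]=7 > arr[7]=5
(3, 5): arr[3]=5 > arr[5]=2
(4, 5): arr[4]=13 > arr[5]=2
(4, 6): arr[4]=13 > arr[6]=5
(4, 7): arr[4]=13 > arr[7]=5

Total inversions: 13

The array has 13 inversion(s): (1,2), (1,3), (1,5), (1,6), (1,7), (2,3), (2,5), (2,6), (2,7), (3,5), (4,5), (4,6), (4,7). Each pair (i,j) satisfies i < j and arr[i] > arr[j].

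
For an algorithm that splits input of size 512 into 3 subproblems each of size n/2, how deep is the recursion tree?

For divide and conquer with division factor 2:

Problem sizes at each level:
Level 0: 512
Level 1: 256
Level 2: 128
Level 3: 64
Level 4: 32
Level 5: 16
Level 6: 8
Level 7: 4
Level 8: 2
Level 9: 1

The root is level 0 and the size-1 base case is level 9 (the tree spans levels 0 through 9, i.e. 10 levels counting the root), so the depth is the number of divisions: log_2(512) = 9

The recursion tree depth is log_2(512) = 9. At each level, the problem size is divided by 2, so it takes 9 divisions to reduce to a base case of size 1. The algorithm makes 3 recursive calls at each level.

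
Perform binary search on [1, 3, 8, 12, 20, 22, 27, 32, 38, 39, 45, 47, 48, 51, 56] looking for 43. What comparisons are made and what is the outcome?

Binary search for 43 in [1, 3, 8, 12, 20, 22, 27, 32, 38, 39, 45, 47, 48, 51, 56]:

lo=0, hi=14, mid=7, arr[mid]=32 -> 32 < 43, search right half
lo=8, hi=14, mid=11, arr[mid]=47 -> 47 > 43, search left half
lo=8, hi=10, mid=9, arr[mid]=39 -> 39 < 43, search right half
lo=10, hi=10, mid=10, arr[mid]=45 -> 45 > 43, search left half
lo=10 > hi=9, target 43 not found

Binary search determines that 43 is not in the array after 4 comparisons. The search space was exhausted without finding the target.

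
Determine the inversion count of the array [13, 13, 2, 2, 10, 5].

Finding inversions in [13, 13, 2, 2, 10, 5]:

(0, 2): arr[0]=13 > arr[2]=2
(0, 3): arr[0]=13 > arr[3]=2
(0, 4): arr[0]=13 > arr[4]=10
(0, 5): arr[0]=13 > arr[5]=5
(1, 2): arr[1]=13 > arr[2]=2
(1, 3): arr[1]=13 > arr[3]=2
(1, 4): arr[1]=13 > arr[4]=10
(1, 5): arr[1]=13 > arr[5]=5
(4, 5): arr[4]=10 > arr[5]=5

Total inversions: 9

The array has 9 inversion(s): (0,2), (0,3), (0,4), (0,5), (1,2), (1,3), (1,4), (1,5), (4,5). Each pair (i,j) satisfies i < j and arr[i] > arr[j].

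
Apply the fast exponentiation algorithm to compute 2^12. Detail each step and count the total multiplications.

Computing 2^12 by squaring (build up from 2^1; each line after the first costs one multiplication):

2^1 = 2
2^2 = (2^1)^2 = 2^2 = 4
2^3 = 2 * 2^2 = 2 * 4 = 8
2^6 = (2^3)^2 = 8^2 = 64
2^12 = (2^6)^2 = 64^2 = 4096

Result: 4096
Multiplications needed: 4 (4 lines after 2^1)

2^12 = 4096. Using exponentiation by squaring, this requires 4 multiplications. The key idea: if the exponent is even, square the half-power; if odd, multiply by the base once.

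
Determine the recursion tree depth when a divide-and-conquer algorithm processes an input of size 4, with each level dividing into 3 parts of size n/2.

For divide and conquer with division factor 2:

Problem sizes at each level:
Level 0: 4
Level 1: 2
Level 2: 1

The root is level 0 and the size-1 base case is level 2 (the tree spans levels 0 through 2, i.e. 3 levels counting the root), so the depth is the number of divisions: log_2(4) = 2

The recursion tree depth is log_2(4) = 2. At each level, the problem size is divided by 2, so it takes 2 divisions to reduce to a base case of size 1. The algorithm makes 3 recursive calls at each level.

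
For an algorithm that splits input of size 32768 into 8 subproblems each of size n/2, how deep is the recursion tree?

For divide and conquer with division factor 2:

Problem sizes at each level:
Level 0: 32768
Level 1: 16384
Level 2: 8192
Level 3: 4096
Level 4: 2048
Level 5: 1024
Level 6: 512
Level 7: 256
Level 8: 128
Level 9: 64
Level 10: 32
Level 11: 16
Level 12: 8
Level 13: 4
Level 14: 2
Level 15: 1

The root is level 0 and the size-1 base case is level 15 (the tree spans levels 0 through 15, i.e. 16 levels counting the root), so the depth is the number of divisions: log_2(32768) = 15

The recursion tree depth is log_2(32768) = 15. At each level, the problem size is divided by 2, so it takes 15 divisions to reduce to a base case of size 1. The algorithm makes 8 recursive calls at each level.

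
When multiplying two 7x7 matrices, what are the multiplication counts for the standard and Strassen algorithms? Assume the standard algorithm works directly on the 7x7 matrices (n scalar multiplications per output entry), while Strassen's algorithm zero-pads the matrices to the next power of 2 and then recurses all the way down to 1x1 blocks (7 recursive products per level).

Matrix multiplication for 7x7 matrices:

Strassen's algorithm requires power-of-2 dimensions. Pad 7x7 to 8x8 (next power of 2).

Standard algorithm: 7^3 = 343 multiplications
Strassen's algorithm: 7^(log2(8)) = 7^3 = 343 multiplications
Savings: 343 - 343 = 0 multiplications

Standard: 343 multiplications (7^3). Strassen: 343 multiplications (7^3, after padding to 8x8). Strassen reduces 8 recursive multiplications to 7 at each level.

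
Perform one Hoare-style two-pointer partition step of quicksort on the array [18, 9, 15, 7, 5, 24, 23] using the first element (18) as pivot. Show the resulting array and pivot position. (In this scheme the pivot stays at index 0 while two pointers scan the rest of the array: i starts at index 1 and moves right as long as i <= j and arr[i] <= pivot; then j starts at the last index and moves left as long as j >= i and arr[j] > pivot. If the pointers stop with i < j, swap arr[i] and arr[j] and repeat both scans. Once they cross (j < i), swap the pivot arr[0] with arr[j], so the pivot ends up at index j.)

Hoare-style two-pointer partition with pivot = 18:

Initial array: [18, 9, 15, 7, 5, 24, 23]

Pointers start at i = 1, j = 6.
i ends at 5, j ends at 4: the pointers have crossed (j < i), so scanning stops.

Swap pivot arr[0] with arr[4] to place pivot at position 4: [5, 9, 15, 7, 18, 24, 23]
Pivot position: 4

After partitioning with pivot 18, the array becomes [5, 9, 15, 7, 18, 24, 23]. The pivot is placed at index 4. All elements to the left of the pivot are <= 18, and all elements to the right are > 18.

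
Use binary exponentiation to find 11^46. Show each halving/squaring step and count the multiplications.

Computing 11^46 by squaring (build up from 11^1; each line after the first costs one multiplication):

11^1 = 11
11^2 = (11^1)^2 = 11^2 = 121
11^4 = (11^2)^2 = 121^2 = 14641
11^5 = 11 * 11^4 = 11 * 14641 = 161051
11^10 = (11^5)^2 = 161051^2 = 25937424601
11^11 = 11 * 11^10 = 11 * 25937424601 = 285311670611
11^22 = (11^11)^2 = 285311670611^2 = 81402749386839761113321
11^23 = 11 * 11^22 = 11 * 81402749386839761113321 = 895430243255237372246531
11^46 = (11^23)^2 = 895430243255237372246531^2 = 801795320536133573571931534665380233173841533961

Result: 801795320536133573571931534665380233173841533961
Multiplications needed: 8 (8 lines after 11^1)

11^46 = 801795320536133573571931534665380233173841533961. Using exponentiation by squaring, this requires 8 multiplications. The key idea: if the exponent is even, square the half-power; if odd, multiply by the base once.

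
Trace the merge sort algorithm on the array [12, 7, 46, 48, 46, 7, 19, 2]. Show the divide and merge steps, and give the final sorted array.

Merge sort trace:

Split: [12, 7, 46, 48, 46, 7, 19, 2] -> [12, 7, 46, 48] and [46, 7, 19, 2]
  Split: [12, 7, 46, 48] -> [12, 7] and [46, 48]
    Split: [12, 7] -> [12] and [7]
    Merge: [12] + [7] -> [7, 12]
    Split: [46, 48] -> [46] and [48]
    Merge: [46] + [48] -> [46, 48]
  Merge: [7, 12] + [46, 48] -> [7, 12, 46, 48]
  Split: [46, 7, 19, 2] -> [46, 7] and [19, 2]
    Split: [46, 7] -> [46] and [7]
    Merge: [46] + [7] -> [7, 46]
    Split: [19, 2] -> [19] and [2]
    Merge: [19] + [2] -> [2, 19]
  Merge: [7, 46] + [2, 19] -> [2, 7, 19, 46]
Merge: [7, 12, 46, 48] + [2, 7, 19, 46] -> [2, 7, 7, 12, 19, 46, 46, 48]

Final sorted array: [2, 7, 7, 12, 19, 46, 46, 48]

The merge sort proceeds by recursively splitting the array and merging sorted halves.
After all merges, the sorted array is [2, 7, 7, 12, 19, 46, 46, 48].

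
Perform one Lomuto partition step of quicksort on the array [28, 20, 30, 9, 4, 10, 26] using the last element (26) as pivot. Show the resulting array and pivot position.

Lomuto partition with pivot = 26:

Initial array: [28, 20, 30, 9, 4, 10, 26]

arr[0]=28 > 26: no swap
arr[1]=20 <= 26: swap with position 0, array becomes [20, 28, 30, 9, 4, 10, 26]
arr[2]=30 > 26: no swap
arr[3]=9 <= 26: swap with position 1, array becomes [20, 9, 30, 28, 4, 10, 26]
arr[4]=4 <= 26: swap with position 2, array becomes [20, 9, 4, 28, 30, 10, 26]
arr[5]=10 <= 26: swap with position 3, array becomes [20, 9, 4, 10, 30, 28, 26]

Place pivot at position 4: [20, 9, 4, 10, 26, 28, 30]
Pivot position: 4

After partitioning with pivot 26, the array becomes [20, 9, 4, 10, 26, 28, 30]. The pivot is placed at index 4. All elements to the left of the pivot are <= 26, and all elements to the right are > 26.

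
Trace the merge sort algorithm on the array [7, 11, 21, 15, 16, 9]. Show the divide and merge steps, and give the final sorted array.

Merge sort trace:

Split: [7, 11, 21, 15, 16, 9] -> [7, 11, 21] and [15, 16, 9]
  Split: [7, 11, 21] -> [7] and [11, 21]
    Split: [11, 21] -> [11] and [21]
    Merge: [11] + [21] -> [11, 21]
  Merge: [7] + [11, 21] -> [7, 11, 21]
  Split: [15, 16, 9] -> [15] and [16, 9]
    Split: [16, 9] -> [16] and [9]
    Merge: [16] + [9] -> [9, 16]
  Merge: [15] + [9, 16] -> [9, 15, 16]
Merge: [7, 11, 21] + [9, 15, 16] -> [7, 9, 11, 15, 16, 21]

Final sorted array: [7, 9, 11, 15, 16, 21]

The merge sort proceeds by recursively splitting the array and merging sorted halves.
After all merges, the sorted array is [7, 9, 11, 15, 16, 21].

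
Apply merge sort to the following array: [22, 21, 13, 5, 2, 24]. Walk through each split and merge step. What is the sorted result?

Merge sort trace:

Split: [22, 21, 13, 5, 2, 24] -> [22, 21, 13] and [5, 2, 24]
  Split: [22, 21, 13] -> [22] and [21, 13]
    Split: [21, 13] -> [21] and [13]
    Merge: [21] + [13] -> [13, 21]
  Merge: [22] + [13, 21] -> [13, 21, 22]
  Split: [5, 2, 24] -> [5] and [2, 24]
    Split: [2, 24] -> [2] and [24]
    Merge: [2] + [24] -> [2, 24]
  Merge: [5] + [2, 24] -> [2, 5, 24]
Merge: [13, 21, 22] + [2, 5, 24] -> [2, 5, 13, 21, 22, 24]

Final sorted array: [2, 5, 13, 21, 22, 24]

The merge sort proceeds by recursively splitting the array and merging sorted halves.
After all merges, the sorted array is [2, 5, 13, 21, 22, 24].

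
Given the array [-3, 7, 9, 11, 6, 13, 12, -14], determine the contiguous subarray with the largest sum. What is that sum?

Using Kadane's algorithm on [-3, 7, 9, 11, 6, 13, 12, -14]:

Scanning through the array:
Position 1 (value 7): max_ending_here = 7, max_so_far = 7
Position 2 (value 9): max_ending_here = 16, max_so_far = 16
Position 3 (value 11): max_ending_here = 27, max_so_far = 27
Position 4 (value 6): max_ending_here = 33, max_so_far = 33
Position 5 (value 13): max_ending_here = 46, max_so_far = 46
Position 6 (value 12): max_ending_here = 58, max_so_far = 58
Position 7 (value -14): max_ending_here = 44, max_so_far = 58

Maximum subarray: [7, 9, 11, 6, 13, 12]
Maximum sum: 58

The maximum subarray is [7, 9, 11, 6, 13, 12] with sum 58. This subarray runs from index 1 to index 6.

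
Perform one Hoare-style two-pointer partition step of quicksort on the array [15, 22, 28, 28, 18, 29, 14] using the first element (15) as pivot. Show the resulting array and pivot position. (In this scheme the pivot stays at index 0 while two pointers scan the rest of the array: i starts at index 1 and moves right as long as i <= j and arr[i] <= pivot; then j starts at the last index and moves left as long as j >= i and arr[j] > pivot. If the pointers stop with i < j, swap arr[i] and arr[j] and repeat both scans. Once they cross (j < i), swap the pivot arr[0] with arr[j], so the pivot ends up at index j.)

Hoare-style two-pointer partition with pivot = 15:

Initial array: [15, 22, 28, 28, 18, 29, 14]

Pointers start at i = 1, j = 6.
i stops at index 1 (arr[1]=22 > 15), j stops at index 6 (arr[6]=14 <= 15): swap arr[1] and arr[6], array becomes [15, 14, 28, 28, 18, 29, 22]
i ends at 2, j ends at 1: the pointers have crossed (j < i), so scanning stops.

Swap pivot arr[0] with arr[1] to place pivot at position 1: [14, 15, 28, 28, 18, 29, 22]
Pivot position: 1

After partitioning with pivot 15, the array becomes [14, 15, 28, 28, 18, 29, 22]. The pivot is placed at index 1. All elements to the left of the pivot are <= 15, and all elements to the right are > 15.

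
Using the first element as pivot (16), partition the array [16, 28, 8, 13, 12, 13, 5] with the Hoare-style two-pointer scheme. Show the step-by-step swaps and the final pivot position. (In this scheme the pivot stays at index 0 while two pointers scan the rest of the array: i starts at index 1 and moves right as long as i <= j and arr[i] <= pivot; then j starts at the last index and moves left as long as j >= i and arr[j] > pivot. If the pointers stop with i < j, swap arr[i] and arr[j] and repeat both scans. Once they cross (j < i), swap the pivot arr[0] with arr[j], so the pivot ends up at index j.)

Hoare-style two-pointer partition with pivot = 16:

Initial array: [16, 28, 8, 13, 12, 13, 5]

Pointers start at i = 1, j = 6.
i stops at index 1 (arr[1]=28 > 16), j stops at index 6 (arr[6]=5 <= 16): swap arr[1] and arr[6], array becomes [16, 5, 8, 13, 12, 13, 28]
i ends at 6, j ends at 5: the pointers have crossed (j < i), so scanning stops.

Swap pivot arr[0] with arr[5] to place pivot at position 5: [13, 5, 8, 13, 12, 16, 28]
Pivot position: 5

After partitioning with pivot 16, the array becomes [13, 5, 8, 13, 12, 16, 28]. The pivot is placed at index 5. All elements to the left of the pivot are <= 16, and all elements to the right are > 16.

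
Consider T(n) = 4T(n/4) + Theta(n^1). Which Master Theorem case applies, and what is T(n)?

Master Theorem for T(n) = 4T(n/4) + O(n^1):

a = 4, b = 4, c = 1
log_b(a) = log_4(4) = 1.0000

Case 2: c = 1 = log_4(4) = 1.0000
T(n) = O(n^1 log n) = O(n log n)

For T(n) = 4T(n/4) + O(n^1): log_4(4) = 1.0000. This is Case 2 of the Master Theorem (c = log_b(a), equal work at all levels), giving O(n log n).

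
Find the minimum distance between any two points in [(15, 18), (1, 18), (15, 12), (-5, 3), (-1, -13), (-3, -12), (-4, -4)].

Computing all pairwise distances among 7 points:

d((15, 18), (1, 18)) = 14.0
d((15, 18), (15, 12)) = 6.0
d((15, 18), (-5, 3)) = 25.0
d((15, 18), (-1, -13)) = 34.8855
d((15, 18), (-3, -12)) = 34.9857
d((15, 18), (-4, -4)) = 29.0689
d((1, 18), (15, 12)) = 15.2315
d((1, 18), (-5, 3)) = 16.1555
d((1, 18), (-1, -13)) = 31.0644
d((1, 18), (-3, -12)) = 30.2655
d((1, 18), (-4, -4)) = 22.561
d((15, 12), (-5, 3)) = 21.9317
d((15, 12), (-1, -13)) = 29.6816
d((15, 12), (-3, -12)) = 30.0
d((15, 12), (-4, -4)) = 24.8395
d((-5, 3), (-1, -13)) = 16.4924
d((-5, 3), (-3, -12)) = 15.1327
d((-5, 3), (-4, -4)) = 7.0711
d((-1, -13), (-3, -12)) = 2.2361 <-- minimum
d((-1, -13), (-4, -4)) = 9.4868
d((-3, -12), (-4, -4)) = 8.0623

Closest pair: (-1, -13) and (-3, -12) with distance 2.2361

The closest pair is (-1, -13) and (-3, -12) with Euclidean distance 2.2361. For 7 points, brute-force pairwise comparison is shown above. For large n, the divide-and-conquer algorithm (sort by x, recurse on halves, check the dividing strip) achieves O(n log n).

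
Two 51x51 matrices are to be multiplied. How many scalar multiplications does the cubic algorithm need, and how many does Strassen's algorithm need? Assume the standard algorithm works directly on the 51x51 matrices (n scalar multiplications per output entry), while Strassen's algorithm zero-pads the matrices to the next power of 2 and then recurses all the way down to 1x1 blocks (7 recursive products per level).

Matrix multiplication for 51x51 matrices:

Strassen's algorithm requires power-of-2 dimensions. Pad 51x51 to 64x64 (next power of 2).

Standard algorithm: 51^3 = 132651 multiplications
Strassen's algorithm: 7^(log2(64)) = 7^6 = 117649 multiplications
Savings: 132651 - 117649 = 15002 multiplications

Standard: 132651 multiplications (51^3). Strassen: 117649 multiplications (7^6, after padding to 64x64). Strassen reduces 8 recursive multiplications to 7 at each level.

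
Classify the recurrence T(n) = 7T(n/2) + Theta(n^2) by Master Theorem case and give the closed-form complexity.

Master Theorem for T(n) = 7T(n/2) + O(n^2):

a = 7, b = 2, c = 2
log_b(a) = log_2(7) = 2.8074

Case 1: c = 2 < log_2(7) = 2.8074
T(n) = O(n^(log_2 7))

For T(n) = 7T(n/2) + O(n^2): log_2(7) = 2.8074. This is Case 1 of the Master Theorem (c < log_b(a), work dominated by leaves), giving O(n^(log_2 7)).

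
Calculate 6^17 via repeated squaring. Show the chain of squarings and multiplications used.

Computing 6^17 by squaring (build up from 6^1; each line after the first costs one multiplication):

6^1 = 6
6^2 = (6^1)^2 = 6^2 = 36
6^4 = (6^2)^2 = 36^2 = 1296
6^8 = (6^4)^2 = 1296^2 = 1679616
6^16 = (6^8)^2 = 1679616^2 = 2821109907456
6^17 = 6 * 6^16 = 6 * 2821109907456 = 16926659444736

Result: 16926659444736
Multiplications needed: 5 (5 lines after 6^1)

6^17 = 16926659444736. Using exponentiation by squaring, this requires 5 multiplications. The key idea: if the exponent is even, square the half-power; if odd, multiply by the base once.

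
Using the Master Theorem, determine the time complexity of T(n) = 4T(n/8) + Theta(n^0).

Master Theorem for T(n) = 4T(n/8) + O(n^0):

a = 4, b = 8, c = 0
log_b(a) = log_8(4) = 0.6667

Case 1: c = 0 < log_8(4) = 0.6667
T(n) = O(n^(log_8 4))

For T(n) = 4T(n/8) + O(n^0): log_8(4) = 0.6667. This is Case 1 of the Master Theorem (c < log_b(a), work dominated by leaves), giving O(n^(log_8 4)).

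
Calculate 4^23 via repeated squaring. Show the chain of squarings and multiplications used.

Computing 4^23 by squaring (build up from 4^1; each line after the first costs one multiplication):

4^1 = 4
4^2 = (4^1)^2 = 4^2 = 16
4^4 = (4^2)^2 = 16^2 = 256
4^5 = 4 * 4^4 = 4 * 256 = 1024
4^10 = (4^5)^2 = 1024^2 = 1048576
4^11 = 4 * 4^10 = 4 * 1048576 = 4194304
4^22 = (4^11)^2 = 4194304^2 = 17592186044416
4^23 = 4 * 4^22 = 4 * 17592186044416 = 70368744177664

Result: 70368744177664
Multiplications needed: 7 (7 lines after 4^1)

4^23 = 70368744177664. Using exponentiation by squaring, this requires 7 multiplications. The key idea: if the exponent is even, square the half-power; if odd, multiply by the base once.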